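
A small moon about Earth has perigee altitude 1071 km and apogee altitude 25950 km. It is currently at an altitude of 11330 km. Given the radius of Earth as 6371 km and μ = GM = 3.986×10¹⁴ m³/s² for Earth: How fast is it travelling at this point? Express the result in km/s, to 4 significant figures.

v ≈ 4.999 km/s

r_p = 6371 + 1071 = 7442.0 km = 7.4420×10⁶ m.
r_a = 6371 + 25950 = 32321 km = 3.2321×10⁷ m.
r = 6371 + 11330 = 17701 km = 1.770×10⁷ m.
Semi-major axis a = (r_p + r_a)/2 = 19882 km = 1.988×10⁷ m.
Vis-viva: v² = μ(2/r − 1/a) = 3.986×10¹⁴ × (1.130×10⁻⁷ − 5.030×10⁻⁸) = 2.499×10⁷ m²/s².
v = 4999 m/s = 4.999 km/s.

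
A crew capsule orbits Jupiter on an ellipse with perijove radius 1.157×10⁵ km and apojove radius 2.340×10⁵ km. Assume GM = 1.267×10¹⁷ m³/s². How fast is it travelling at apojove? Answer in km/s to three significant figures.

v ≈ 18.9 km/s

Semi-major axis a = (r_p + r_a)/2 = 1.7485×10⁵ km = 1.748×10⁸ m.
Vis-viva: v² = μ(2/r − 1/a) = 1.267×10¹⁷ × (8.547×10⁻⁹ − 5.719×10⁻⁹) = 3.583×10⁸ m²/s².
v = 18930 m/s = 18.93 km/s.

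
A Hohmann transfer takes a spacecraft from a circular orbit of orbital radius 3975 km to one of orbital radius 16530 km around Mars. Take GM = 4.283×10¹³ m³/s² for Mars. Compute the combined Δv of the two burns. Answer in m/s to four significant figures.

Δv_total ≈ 1493 m/s

r₁ = 3975 km = 3.975×10⁶ m.
r₂ = 16530 km = 1.653×10⁷ m.
Transfer ellipse a_t = (r₁ + r₂)/2 = 1.025×10⁷ m.
At r₁: circular v_c1 = √(μ/r₁) = 3283 m/s; transfer-periapsis v_p = √[μ(2/r₁ − 1/a_t)] = 4168 m/s.
Δv₁ = v_p − v_c1 = 885.5 m/s.
At r₂: circular v_c2 = √(μ/r₂) = 1610 m/s; transfer-apoapsis v_a = √[μ(2/r₂ − 1/a_t)] = 1002 m/s.
Δv₂ = v_c2 − v_a = 607.4 m/s.
Total Δv = Δv₁ + Δv₂ = 1493 m/s.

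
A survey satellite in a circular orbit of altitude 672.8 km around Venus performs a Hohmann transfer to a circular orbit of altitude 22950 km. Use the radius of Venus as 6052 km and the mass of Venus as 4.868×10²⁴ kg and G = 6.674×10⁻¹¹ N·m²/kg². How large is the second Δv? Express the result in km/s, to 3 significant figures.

μ = GM = 6.674×10⁻¹¹ × 4.868×10²⁴ = 3.249×10¹⁴ m³/s².
r₁ = 6052 + 672.8 = 6724.8 km = 6.7248×10⁶ m.
r₂ = 6052 + 22950 = 29002 km = 2.9002×10⁷ m.
Transfer ellipse a_t = (r₁ + r₂)/2 = 1.786×10⁷ m.
At r₁: circular v_c1 = √(μ/r₁) = 6951 m/s; transfer-periapsis v_p = √[μ(2/r₁ − 1/a_t)] = 8856 m/s.
At r₂: circular v_c2 = √(μ/r₂) = 3347 m/s; transfer-apoapsis v_a = √[μ(2/r₂ − 1/a_t)] = 2054 m/s.
Δv₂ = v_c2 − v_a = 1293 m/s.
= 1.293 km/s.

Δv ≈ 1.29 km/s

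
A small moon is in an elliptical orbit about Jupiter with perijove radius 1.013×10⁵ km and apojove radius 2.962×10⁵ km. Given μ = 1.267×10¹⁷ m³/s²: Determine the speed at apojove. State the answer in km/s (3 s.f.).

v ≈ 14.8 km/s

Semi-major axis a = (r_p + r_a)/2 = 1.9875×10⁵ km = 1.988×10⁸ m.
Vis-viva: v² = μ(2/r − 1/a) = 1.267×10¹⁷ × (6.752×10⁻⁹ − 5.031×10⁻⁹) = 2.180×10⁸ m²/s².
v = 14770 m/s = 14.77 km/s.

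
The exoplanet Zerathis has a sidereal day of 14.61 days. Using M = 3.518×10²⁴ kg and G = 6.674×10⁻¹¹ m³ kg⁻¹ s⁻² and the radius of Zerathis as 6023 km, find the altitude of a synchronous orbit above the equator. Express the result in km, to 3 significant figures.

h_sync ≈ 2.06×10⁵ km

μ = GM = 6.674×10⁻¹¹ × 3.518×10²⁴ = 2.348×10¹⁴ m³/s².
T = 14.61 days = 1.262×10⁶ s.
A synchronous orbit has period T, so by Kepler's third law a = (μT²/4π²)^(1/3).
μT²/4π² = 2.348×10¹⁴ × (1.262×10⁶)² / 39.48 = 9.477×10²⁴ m³.
a = 2.116×10⁸ m = 2.1162×10⁵ km.
Altitude h = a − R = 2.1162×10⁵ − 6023 = 2.0559×10⁵ km.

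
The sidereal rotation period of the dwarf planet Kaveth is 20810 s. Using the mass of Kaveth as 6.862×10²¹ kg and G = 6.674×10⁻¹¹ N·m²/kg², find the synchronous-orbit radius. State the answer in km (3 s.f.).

r_sync ≈ 1710 km

μ = GM = 6.674×10⁻¹¹ × 6.862×10²¹ = 4.580×10¹¹ m³/s².
A synchronous orbit has period T, so by Kepler's third law a = (μT²/4π²)^(1/3).
μT²/4π² = 4.580×10¹¹ × (2.081×10⁴)² / 39.48 = 5.024×10¹⁸ m³.
a = 1.713×10⁶ m = 1712.7 km.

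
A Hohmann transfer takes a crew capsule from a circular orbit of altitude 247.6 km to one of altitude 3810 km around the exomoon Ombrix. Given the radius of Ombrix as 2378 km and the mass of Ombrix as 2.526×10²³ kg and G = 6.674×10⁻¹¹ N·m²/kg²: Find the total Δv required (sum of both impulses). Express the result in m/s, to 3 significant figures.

Δv_total ≈ 845 m/s

μ = GM = 6.674×10⁻¹¹ × 2.526×10²³ = 1.686×10¹³ m³/s².
r₁ = 2378 + 247.6 = 2625.6 km = 2.6256×10⁶ m.
r₂ = 2378 + 3810 = 6188.0 km = 6.1880×10⁶ m.
Transfer ellipse a_t = (r₁ + r₂)/2 = 4.407×10⁶ m.
At r₁: circular v_c1 = √(μ/r₁) = 2534 m/s; transfer-periapsis v_p = √[μ(2/r₁ − 1/a_t)] = 3003 m/s.
Δv₁ = v_p − v_c1 = 468.7 m/s.
At r₂: circular v_c2 = √(μ/r₂) = 1651 m/s; transfer-apoapsis v_a = √[μ(2/r₂ − 1/a_t)] = 1274 m/s.
Δv₂ = v_c2 − v_a = 376.5 m/s.
Total Δv = Δv₁ + Δv₂ = 845.3 m/s.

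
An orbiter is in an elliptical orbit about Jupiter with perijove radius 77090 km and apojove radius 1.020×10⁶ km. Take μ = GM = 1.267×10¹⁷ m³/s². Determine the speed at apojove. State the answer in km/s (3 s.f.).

Semi-major axis a = (r_p + r_a)/2 = 5.4854×10⁵ km = 5.485×10⁸ m.
Vis-viva: v² = μ(2/r − 1/a) = 1.267×10¹⁷ × (1.961×10⁻⁹ − 1.823×10⁻⁹) = 1.746×10⁷ m²/s².
v = 4178 m/s = 4.178 km/s.

v ≈ 4.18 km/s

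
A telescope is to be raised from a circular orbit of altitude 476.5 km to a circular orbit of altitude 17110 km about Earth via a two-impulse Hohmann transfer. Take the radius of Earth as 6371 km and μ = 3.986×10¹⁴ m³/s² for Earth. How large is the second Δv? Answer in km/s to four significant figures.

r₁ = 6371 + 476.5 = 6847.5 km = 6.8475×10⁶ m.
r₂ = 6371 + 17110 = 23481 km = 2.3481×10⁷ m.
Transfer ellipse a_t = (r₁ + r₂)/2 = 1.516×10⁷ m.
At r₁: circular v_c1 = √(μ/r₁) = 7630 m/s; transfer-perigee v_p = √[μ(2/r₁ − 1/a_t)] = 9494 m/s.
At r₂: circular v_c2 = √(μ/r₂) = 4120 m/s; transfer-apogee v_a = √[μ(2/r₂ − 1/a_t)] = 2769 m/s.
Δv₂ = v_c2 − v_a = 1351 m/s.
= 1.351 km/s.

Δv ≈ 1.351 km/s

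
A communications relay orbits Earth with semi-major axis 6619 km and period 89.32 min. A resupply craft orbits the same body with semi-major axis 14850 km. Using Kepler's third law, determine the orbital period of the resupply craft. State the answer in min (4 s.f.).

T₂ ≈ 300.2 min

Kepler's third law: T² ∝ a³, so T₂ = T₁ (a₂/a₁)^(3/2).
a₂/a₁ = 2.244, (a₂/a₁)^(3/2) = 3.360.
T₂ = 89.32 × 3.360 = 300.2 min.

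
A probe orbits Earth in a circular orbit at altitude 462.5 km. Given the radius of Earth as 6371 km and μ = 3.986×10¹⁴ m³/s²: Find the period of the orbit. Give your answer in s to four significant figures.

r = 6371 + 462.5 = 6833.5 km = 6.8335×10⁶ m.
Kepler's third law: T = 2π√(r³/μ) = 2π√((6.834×10⁶)³ / 3.986×10¹⁴).
r³/μ = 8.006×10⁵ s², so T = 2π × 8.947×10² = 5.622×10³ s.

T ≈ 5622 s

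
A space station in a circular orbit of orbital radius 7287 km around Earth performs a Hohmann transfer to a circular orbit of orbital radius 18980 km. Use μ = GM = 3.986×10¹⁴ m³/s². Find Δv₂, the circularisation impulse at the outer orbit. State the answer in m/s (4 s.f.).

r₁ = 7287 km = 7.287×10⁶ m.
r₂ = 18980 km = 1.898×10⁷ m.
Transfer ellipse a_t = (r₁ + r₂)/2 = 1.313×10⁷ m.
At r₁: circular v_c1 = √(μ/r₁) = 7396 m/s; transfer-perigee v_p = √[μ(2/r₁ − 1/a_t)] = 8891 m/s.
At r₂: circular v_c2 = √(μ/r₂) = 4583 m/s; transfer-apogee v_a = √[μ(2/r₂ − 1/a_t)] = 3414 m/s.
Δv₂ = v_c2 − v_a = 1169 m/s.

Δv ≈ 1169 m/s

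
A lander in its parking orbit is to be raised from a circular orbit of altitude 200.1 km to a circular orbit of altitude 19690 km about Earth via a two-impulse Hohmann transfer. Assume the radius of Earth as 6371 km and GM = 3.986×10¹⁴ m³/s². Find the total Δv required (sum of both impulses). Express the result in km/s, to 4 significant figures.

r₁ = 6371 + 200.1 = 6571.1 km = 6.5711×10⁶ m.
r₂ = 6371 + 19690 = 26061 km = 2.6061×10⁷ m.
Transfer ellipse a_t = (r₁ + r₂)/2 = 1.632×10⁷ m.
At r₁: circular v_c1 = √(μ/r₁) = 7788 m/s; transfer-perigee v_p = √[μ(2/r₁ − 1/a_t)] = 9843 m/s.
Δv₁ = v_p − v_c1 = 2055 m/s.
At r₂: circular v_c2 = √(μ/r₂) = 3911 m/s; transfer-apogee v_a = √[μ(2/r₂ − 1/a_t)] = 2482 m/s.
Δv₂ = v_c2 − v_a = 1429 m/s.
Total Δv = Δv₁ + Δv₂ = 3484 m/s = 3.484 km/s.

Δv_total ≈ 3.484 km/s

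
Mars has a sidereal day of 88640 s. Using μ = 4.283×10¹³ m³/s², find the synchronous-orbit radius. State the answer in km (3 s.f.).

r_sync ≈ 20400 km

A synchronous orbit has period T, so by Kepler's third law a = (μT²/4π²)^(1/3).
μT²/4π² = 4.283×10¹³ × (8.864×10⁴)² / 39.48 = 8.524×10²¹ m³.
a = 2.043×10⁷ m = 20428 km.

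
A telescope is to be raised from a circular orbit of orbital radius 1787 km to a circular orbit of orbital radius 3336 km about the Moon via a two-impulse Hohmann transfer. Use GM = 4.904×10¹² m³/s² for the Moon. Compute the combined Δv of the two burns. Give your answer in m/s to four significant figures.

r₁ = 1787 km = 1.787×10⁶ m.
r₂ = 3336 km = 3.336×10⁶ m.
Transfer ellipse a_t = (r₁ + r₂)/2 = 2.562×10⁶ m.
At r₁: circular v_c1 = √(μ/r₁) = 1657 m/s; transfer-perilune v_p = √[μ(2/r₁ − 1/a_t)] = 1891 m/s.
Δv₁ = v_p − v_c1 = 233.9 m/s.
At r₂: circular v_c2 = √(μ/r₂) = 1212 m/s; transfer-apolune v_a = √[μ(2/r₂ − 1/a_t)] = 1013 m/s.
Δv₂ = v_c2 − v_a = 199.8 m/s.
Total Δv = Δv₁ + Δv₂ = 433.7 m/s.

Δv_total ≈ 433.7 m/s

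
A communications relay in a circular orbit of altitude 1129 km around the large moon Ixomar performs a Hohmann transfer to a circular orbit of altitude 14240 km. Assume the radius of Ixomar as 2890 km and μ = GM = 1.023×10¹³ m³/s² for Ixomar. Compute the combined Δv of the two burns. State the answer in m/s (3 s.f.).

r₁ = 2890 + 1129 = 4019.0 km = 4.0190×10⁶ m.
r₂ = 2890 + 14240 = 17130 km = 1.7130×10⁷ m.
Transfer ellipse a_t = (r₁ + r₂)/2 = 1.057×10⁷ m.
At r₁: circular v_c1 = √(μ/r₁) = 1595 m/s; transfer-periapsis v_p = √[μ(2/r₁ − 1/a_t)] = 2031 m/s.
Δv₁ = v_p − v_c1 = 435.2 m/s.
At r₂: circular v_c2 = √(μ/r₂) = 772.8 m/s; transfer-apoapsis v_a = √[μ(2/r₂ − 1/a_t)] = 476.4 m/s.
Δv₂ = v_c2 − v_a = 296.4 m/s.
Total Δv = Δv₁ + Δv₂ = 731.5 m/s.

Δv_total ≈ 732 m/s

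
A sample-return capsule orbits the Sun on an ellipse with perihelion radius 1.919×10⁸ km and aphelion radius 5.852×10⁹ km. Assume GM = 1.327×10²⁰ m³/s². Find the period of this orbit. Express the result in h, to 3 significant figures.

T ≈ 796000 h

Semi-major axis a = (r_p + r_a)/2 = (1.9190×10⁸ + 5.8520×10⁹)/2 = 3.0220×10⁹ km = 3.022×10¹² m.
By Kepler's third law T = 2π√(a³/μ) = 2π × 4.560×10⁸ = 2.865×10⁹ s.
= 7.959×10⁵ h.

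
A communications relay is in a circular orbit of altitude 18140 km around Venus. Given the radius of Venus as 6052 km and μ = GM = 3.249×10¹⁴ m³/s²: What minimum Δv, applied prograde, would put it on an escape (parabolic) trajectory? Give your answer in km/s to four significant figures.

r = 6052 + 18140 = 24192 km = 2.4192×10⁷ m.
Circular speed v_c = √(μ/r) = 3665 m/s.
Escape speed v_esc = √(2μ/r) = √2 × v_c = 5183 m/s.
Δv = v_esc − v_c = 1518 m/s = 1.518 km/s.

Δv ≈ 1.518 km/s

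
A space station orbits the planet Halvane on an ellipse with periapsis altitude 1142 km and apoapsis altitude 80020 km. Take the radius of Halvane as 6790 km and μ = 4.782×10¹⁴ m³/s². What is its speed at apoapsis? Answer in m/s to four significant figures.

r_p = 6790 + 1142 = 7932.0 km = 7.9320×10⁶ m.
r_a = 6790 + 80020 = 86810 km = 8.6810×10⁷ m.
Semi-major axis a = (r_p + r_a)/2 = 47371 km = 4.737×10⁷ m.
Vis-viva: v² = μ(2/r − 1/a) = 4.782×10¹⁴ × (2.304×10⁻⁸ − 2.111×10⁻⁸) = 9.224×10⁵ m²/s².
v = 960.4 m/s.

v ≈ 960.4 m/s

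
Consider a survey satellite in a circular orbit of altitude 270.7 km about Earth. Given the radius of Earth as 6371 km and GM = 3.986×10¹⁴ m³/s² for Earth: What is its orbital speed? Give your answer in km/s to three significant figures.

r = 6371 + 270.7 = 6641.7 km = 6.6417×10⁶ m.
For a circular orbit v = √(μ/r) = √(3.986×10¹⁴ / 6.642×10⁶) = √(6.001×10⁷) = 7747 m/s.
That is 7.747 km/s.

v ≈ 7.75 km/s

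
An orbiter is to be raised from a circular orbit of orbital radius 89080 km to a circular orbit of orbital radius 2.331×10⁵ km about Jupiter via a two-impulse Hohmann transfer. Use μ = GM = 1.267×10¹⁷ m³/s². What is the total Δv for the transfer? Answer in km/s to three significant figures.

Δv_total ≈ 13.6 km/s

r₁ = 89080 km = 8.908×10⁷ m.
r₂ = 2.331×10⁵ km = 2.331×10⁸ m.
Transfer ellipse a_t = (r₁ + r₂)/2 = 1.611×10⁸ m.
At r₁: circular v_c1 = √(μ/r₁) = 37710 m/s; transfer-perijove v_p = √[μ(2/r₁ − 1/a_t)] = 45370 m/s.
Δv₁ = v_p − v_c1 = 7653 m/s.
At r₂: circular v_c2 = √(μ/r₂) = 23310 m/s; transfer-apojove v_a = √[μ(2/r₂ − 1/a_t)] = 17340 m/s.
Δv₂ = v_c2 − v_a = 5977 m/s.
Total Δv = Δv₁ + Δv₂ = 13630 m/s = 13.63 km/s.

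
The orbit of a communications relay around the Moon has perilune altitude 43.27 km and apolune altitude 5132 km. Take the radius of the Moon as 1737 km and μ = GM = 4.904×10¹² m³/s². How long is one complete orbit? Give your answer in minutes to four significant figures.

r_p = 1737 + 43.27 = 1780.3 km = 1.7803×10⁶ m.
r_a = 1737 + 5132 = 6869.0 km = 6.8690×10⁶ m.
Semi-major axis a = (r_p + r_a)/2 = (1780.3 + 6869.0)/2 = 4324.6 km = 4.325×10⁶ m.
By Kepler's third law T = 2π√(a³/μ) = 2π × 4.061×10³ = 2.552×10⁴ s.
= 425.3 minutes.

T ≈ 425.3 minutes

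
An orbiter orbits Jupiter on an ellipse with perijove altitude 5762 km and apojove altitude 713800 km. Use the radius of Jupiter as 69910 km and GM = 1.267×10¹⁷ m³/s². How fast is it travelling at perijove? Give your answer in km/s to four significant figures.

v ≈ 55.26 km/s

r_p = 69910 + 5762 = 75672 km = 7.5672×10⁷ m.
r_a = 69910 + 713800 = 783710 km = 7.8371×10⁸ m.
Semi-major axis a = (r_p + r_a)/2 = 4.2969×10⁵ km = 4.297×10⁸ m.
Vis-viva: v² = μ(2/r − 1/a) = 1.267×10¹⁷ × (2.643×10⁻⁸ − 2.327×10⁻⁹) = 3.054×10⁹ m²/s².
v = 55260 m/s = 55.26 km/s.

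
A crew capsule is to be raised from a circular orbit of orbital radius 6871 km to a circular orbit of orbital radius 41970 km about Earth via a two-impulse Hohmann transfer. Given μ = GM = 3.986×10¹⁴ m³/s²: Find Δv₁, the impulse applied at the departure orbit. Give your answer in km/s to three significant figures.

Δv ≈ 2.37 km/s

r₁ = 6871 km = 6.871×10⁶ m.
r₂ = 41970 km = 4.197×10⁷ m.
Transfer ellipse a_t = (r₁ + r₂)/2 = 2.442×10⁷ m.
At r₁: circular v_c1 = √(μ/r₁) = 7617 m/s; transfer-perigee v_p = √[μ(2/r₁ − 1/a_t)] = 9985 m/s.
Δv₁ = v_p − v_c1 = 2369 m/s.
= 2.369 km/s.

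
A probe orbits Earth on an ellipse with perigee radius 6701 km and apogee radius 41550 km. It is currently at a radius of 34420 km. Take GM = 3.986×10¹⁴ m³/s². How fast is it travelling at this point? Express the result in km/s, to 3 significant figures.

Semi-major axis a = (r_p + r_a)/2 = 24126 km = 2.413×10⁷ m.
Vis-viva: v² = μ(2/r − 1/a) = 3.986×10¹⁴ × (5.811×10⁻⁸ − 4.145×10⁻⁸) = 6.639×10⁶ m²/s².
v = 2577 m/s = 2.577 km/s.

v ≈ 2.58 km/s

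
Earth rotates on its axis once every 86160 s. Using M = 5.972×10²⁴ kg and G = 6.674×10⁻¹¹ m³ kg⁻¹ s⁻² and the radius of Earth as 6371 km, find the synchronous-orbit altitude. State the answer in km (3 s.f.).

h_sync ≈ 35800 km

μ = GM = 6.674×10⁻¹¹ × 5.972×10²⁴ = 3.986×10¹⁴ m³/s².
A synchronous orbit has period T, so by Kepler's third law a = (μT²/4π²)^(1/3).
μT²/4π² = 3.986×10¹⁴ × (8.616×10⁴)² / 39.48 = 7.495×10²² m³.
a = 4.216×10⁷ m = 42162 km.
Altitude h = a − R = 42162 − 6371 = 35791 km.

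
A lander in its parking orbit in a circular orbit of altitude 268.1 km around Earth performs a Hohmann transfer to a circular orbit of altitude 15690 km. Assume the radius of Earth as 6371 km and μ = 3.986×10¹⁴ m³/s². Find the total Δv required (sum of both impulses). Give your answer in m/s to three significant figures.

Δv_total ≈ 3220 m/s

r₁ = 6371 + 268.1 = 6639.1 km = 6.6391×10⁶ m.
r₂ = 6371 + 15690 = 22061 km = 2.2061×10⁷ m.
Transfer ellipse a_t = (r₁ + r₂)/2 = 1.435×10⁷ m.
At r₁: circular v_c1 = √(μ/r₁) = 7748 m/s; transfer-perigee v_p = √[μ(2/r₁ − 1/a_t)] = 9607 m/s.
Δv₁ = v_p − v_c1 = 1859 m/s.
At r₂: circular v_c2 = √(μ/r₂) = 4251 m/s; transfer-apogee v_a = √[μ(2/r₂ − 1/a_t)] = 2891 m/s.
Δv₂ = v_c2 − v_a = 1359 m/s.
Total Δv = Δv₁ + Δv₂ = 3218 m/s.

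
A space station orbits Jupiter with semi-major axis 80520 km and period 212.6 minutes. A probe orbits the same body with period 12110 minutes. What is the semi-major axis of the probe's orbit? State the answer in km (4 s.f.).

Kepler's third law: a³ ∝ T², so a₂ = a₁ (T₂/T₁)^(2/3).
T₂/T₁ = 56.96, (T₂/T₁)^(2/3) = 14.80.
a₂ = 80520 × 14.80 = 1.192×10⁶ km.

a₂ ≈ 1.192×10⁶ km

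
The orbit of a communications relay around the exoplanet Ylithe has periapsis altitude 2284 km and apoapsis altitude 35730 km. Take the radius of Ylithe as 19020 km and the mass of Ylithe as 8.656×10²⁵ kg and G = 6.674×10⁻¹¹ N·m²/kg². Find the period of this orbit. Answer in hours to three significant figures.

T ≈ 5.38 hours

μ = GM = 6.674×10⁻¹¹ × 8.656×10²⁵ = 5.777×10¹⁵ m³/s².
r_p = 19020 + 2284 = 21304 km = 2.1304×10⁷ m.
r_a = 19020 + 35730 = 54750 km = 5.4750×10⁷ m.
Semi-major axis a = (r_p + r_a)/2 = (21304 + 54750)/2 = 38027 km = 3.803×10⁷ m.
By Kepler's third law T = 2π√(a³/μ) = 2π × 3.085×10³ = 1.939×10⁴ s.
= 5.385 hours.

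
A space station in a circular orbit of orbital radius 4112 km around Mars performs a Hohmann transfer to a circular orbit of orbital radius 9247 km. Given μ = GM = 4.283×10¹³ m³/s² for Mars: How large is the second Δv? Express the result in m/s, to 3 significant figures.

r₁ = 4112 km = 4.112×10⁶ m.
r₂ = 9247 km = 9.247×10⁶ m.
Transfer ellipse a_t = (r₁ + r₂)/2 = 6.680×10⁶ m.
At r₁: circular v_c1 = √(μ/r₁) = 3227 m/s; transfer-periapsis v_p = √[μ(2/r₁ − 1/a_t)] = 3797 m/s.
At r₂: circular v_c2 = √(μ/r₂) = 2152 m/s; transfer-apoapsis v_a = √[μ(2/r₂ − 1/a_t)] = 1689 m/s.
Δv₂ = v_c2 − v_a = 463.5 m/s.

Δv ≈ 464 m/s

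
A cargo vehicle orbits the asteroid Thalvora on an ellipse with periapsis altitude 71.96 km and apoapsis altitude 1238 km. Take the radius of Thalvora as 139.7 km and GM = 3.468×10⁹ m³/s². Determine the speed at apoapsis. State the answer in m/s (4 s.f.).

v ≈ 25.89 m/s

r_p = 139.7 + 71.96 = 211.66 km = 2.1166×10⁵ m.
r_a = 139.7 + 1238 = 1377.7 km = 1.3777×10⁶ m.
Semi-major axis a = (r_p + r_a)/2 = 794.68 km = 7.947×10⁵ m.
Vis-viva: v² = μ(2/r − 1/a) = 3.468×10⁹ × (1.452×10⁻⁶ − 1.258×10⁻⁶) = 6.705×10² m²/s².
v = 25.89 m/s.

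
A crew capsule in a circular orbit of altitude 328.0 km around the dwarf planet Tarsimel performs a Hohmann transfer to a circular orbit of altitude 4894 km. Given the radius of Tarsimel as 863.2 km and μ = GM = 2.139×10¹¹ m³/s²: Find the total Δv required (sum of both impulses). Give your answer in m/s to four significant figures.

Δv_total ≈ 201.6 m/s

r₁ = 863.2 + 328.0 = 1191.2 km = 1.1912×10⁶ m.
r₂ = 863.2 + 4894 = 5757.2 km = 5.7572×10⁶ m.
Transfer ellipse a_t = (r₁ + r₂)/2 = 3.474×10⁶ m.
At r₁: circular v_c1 = √(μ/r₁) = 423.8 m/s; transfer-periapsis v_p = √[μ(2/r₁ − 1/a_t)] = 545.5 m/s.
Δv₁ = v_p − v_c1 = 121.7 m/s.
At r₂: circular v_c2 = √(μ/r₂) = 192.8 m/s; transfer-apoapsis v_a = √[μ(2/r₂ − 1/a_t)] = 112.9 m/s.
Δv₂ = v_c2 − v_a = 79.89 m/s.
Total Δv = Δv₁ + Δv₂ = 201.6 m/s.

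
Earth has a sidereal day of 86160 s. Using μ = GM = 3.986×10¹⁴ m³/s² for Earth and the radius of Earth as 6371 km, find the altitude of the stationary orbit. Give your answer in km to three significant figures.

h_sync ≈ 35800 km

A synchronous orbit has period T, so by Kepler's third law a = (μT²/4π²)^(1/3).
μT²/4π² = 3.986×10¹⁴ × (8.616×10⁴)² / 39.48 = 7.495×10²² m³.
a = 4.216×10⁷ m = 42163 km.
Altitude h = a − R = 42163 − 6371 = 35792 km.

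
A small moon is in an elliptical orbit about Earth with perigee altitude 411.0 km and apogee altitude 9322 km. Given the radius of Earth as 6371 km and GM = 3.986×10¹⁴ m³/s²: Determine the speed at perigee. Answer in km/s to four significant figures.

v ≈ 9.060 km/s

r_p = 6371 + 411.0 = 6782.0 km = 6.7820×10⁶ m.
r_a = 6371 + 9322 = 15693 km = 1.5693×10⁷ m.
Semi-major axis a = (r_p + r_a)/2 = 11238 km = 1.124×10⁷ m.
Vis-viva: v² = μ(2/r − 1/a) = 3.986×10¹⁴ × (2.949×10⁻⁷ − 8.899×10⁻⁸) = 8.208×10⁷ m²/s².
v = 9060 m/s = 9.060 km/s.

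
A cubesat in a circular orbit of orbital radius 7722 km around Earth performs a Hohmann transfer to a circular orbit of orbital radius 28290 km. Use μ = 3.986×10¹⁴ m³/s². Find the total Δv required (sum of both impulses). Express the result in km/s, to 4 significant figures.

Δv_total ≈ 3.116 km/s

r₁ = 7722 km = 7.722×10⁶ m.
r₂ = 28290 km = 2.829×10⁷ m.
Transfer ellipse a_t = (r₁ + r₂)/2 = 1.801×10⁷ m.
At r₁: circular v_c1 = √(μ/r₁) = 7185 m/s; transfer-perigee v_p = √[μ(2/r₁ − 1/a_t)] = 9006 m/s.
Δv₁ = v_p − v_c1 = 1821 m/s.
At r₂: circular v_c2 = √(μ/r₂) = 3754 m/s; transfer-apogee v_a = √[μ(2/r₂ − 1/a_t)] = 2458 m/s.
Δv₂ = v_c2 − v_a = 1295 m/s.
Total Δv = Δv₁ + Δv₂ = 3116 m/s = 3.116 km/s.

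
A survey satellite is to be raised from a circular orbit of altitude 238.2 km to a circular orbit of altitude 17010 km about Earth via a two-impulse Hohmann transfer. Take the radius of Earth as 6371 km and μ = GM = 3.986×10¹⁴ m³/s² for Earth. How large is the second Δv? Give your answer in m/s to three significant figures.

Δv ≈ 1390 m/s

r₁ = 6371 + 238.2 = 6609.2 km = 6.6092×10⁶ m.
r₂ = 6371 + 17010 = 23381 km = 2.3381×10⁷ m.
Transfer ellipse a_t = (r₁ + r₂)/2 = 1.500×10⁷ m.
At r₁: circular v_c1 = √(μ/r₁) = 7766 m/s; transfer-perigee v_p = √[μ(2/r₁ − 1/a_t)] = 9697 m/s.
At r₂: circular v_c2 = √(μ/r₂) = 4129 m/s; transfer-apogee v_a = √[μ(2/r₂ − 1/a_t)] = 2741 m/s.
Δv₂ = v_c2 − v_a = 1388 m/s.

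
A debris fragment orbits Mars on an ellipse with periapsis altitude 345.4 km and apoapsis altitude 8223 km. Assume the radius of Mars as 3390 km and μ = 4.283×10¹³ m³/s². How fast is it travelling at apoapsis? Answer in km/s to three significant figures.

r_p = 3390 + 345.4 = 3735.4 km = 3.7354×10⁶ m.
r_a = 3390 + 8223 = 11613 km = 1.1613×10⁷ m.
Semi-major axis a = (r_p + r_a)/2 = 7674.2 km = 7.674×10⁶ m.
Vis-viva: v² = μ(2/r − 1/a) = 4.283×10¹³ × (1.722×10⁻⁷ − 1.303×10⁻⁷) = 1.795×10⁶ m²/s².
v = 1340 m/s = 1.340 km/s.

v ≈ 1.34 km/s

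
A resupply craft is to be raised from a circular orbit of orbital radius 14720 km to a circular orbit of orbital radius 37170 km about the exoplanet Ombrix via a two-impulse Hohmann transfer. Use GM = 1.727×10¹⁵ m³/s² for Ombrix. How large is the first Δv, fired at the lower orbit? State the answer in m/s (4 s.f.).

Δv ≈ 2133 m/s

r₁ = 14720 km = 1.472×10⁷ m.
r₂ = 37170 km = 3.717×10⁷ m.
Transfer ellipse a_t = (r₁ + r₂)/2 = 2.594×10⁷ m.
At r₁: circular v_c1 = √(μ/r₁) = 10830 m/s; transfer-periapsis v_p = √[μ(2/r₁ − 1/a_t)] = 12960 m/s.
Δv₁ = v_p − v_c1 = 2133 m/s.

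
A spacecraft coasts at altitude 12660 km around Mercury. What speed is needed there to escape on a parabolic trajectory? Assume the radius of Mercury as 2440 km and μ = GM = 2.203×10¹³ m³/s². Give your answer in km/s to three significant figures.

r = 2440 + 12660 = 15100 km = 1.5100×10⁷ m.
Escape speed v_esc = √(2μ/r) = √(2 × 2.203×10¹³ / 1.510×10⁷) = √(2.918×10⁶) = 1708 m/s.
= 1.708 km/s.

v_esc ≈ 1.71 km/s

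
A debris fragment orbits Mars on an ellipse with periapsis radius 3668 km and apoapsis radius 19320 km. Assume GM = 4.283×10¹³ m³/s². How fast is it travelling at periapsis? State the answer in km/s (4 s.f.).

Semi-major axis a = (r_p + r_a)/2 = 11494 km = 1.149×10⁷ m.
Vis-viva: v² = μ(2/r − 1/a) = 4.283×10¹³ × (5.453×10⁻⁷ − 8.700×10⁻⁸) = 1.963×10⁷ m²/s².
v = 4430 m/s = 4.430 km/s.

v ≈ 4.430 km/s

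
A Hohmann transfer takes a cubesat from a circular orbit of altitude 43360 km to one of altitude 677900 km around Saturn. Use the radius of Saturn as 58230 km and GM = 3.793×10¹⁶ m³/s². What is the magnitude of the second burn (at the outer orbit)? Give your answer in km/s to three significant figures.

Δv ≈ 3.64 km/s

r₁ = 58230 + 43360 = 101590 km = 1.0159×10⁸ m.
r₂ = 58230 + 677900 = 736130 km = 7.3613×10⁸ m.
Transfer ellipse a_t = (r₁ + r₂)/2 = 4.189×10⁸ m.
At r₁: circular v_c1 = √(μ/r₁) = 19320 m/s; transfer-perikrone v_p = √[μ(2/r₁ − 1/a_t)] = 25620 m/s.
At r₂: circular v_c2 = √(μ/r₂) = 7178 m/s; transfer-apokrone v_a = √[μ(2/r₂ − 1/a_t)] = 3535 m/s.
Δv₂ = v_c2 − v_a = 3643 m/s.
= 3.643 km/s.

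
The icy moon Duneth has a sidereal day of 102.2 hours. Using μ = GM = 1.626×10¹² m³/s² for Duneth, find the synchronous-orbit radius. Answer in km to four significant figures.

T = 102.2 hours = 3.679×10⁵ s.
A synchronous orbit has period T, so by Kepler's third law a = (μT²/4π²)^(1/3).
μT²/4π² = 1.626×10¹² × (3.679×10⁵)² / 39.48 = 5.575×10²¹ m³.
a = 1.773×10⁷ m = 17732 km.

r_sync ≈ 17730 km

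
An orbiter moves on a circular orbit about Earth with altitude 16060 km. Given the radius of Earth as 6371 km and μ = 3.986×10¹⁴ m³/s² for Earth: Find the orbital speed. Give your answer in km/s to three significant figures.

v ≈ 4.22 km/s

r = 6371 + 16060 = 22431 km = 2.2431×10⁷ m.
For a circular orbit v = √(μ/r) = √(3.986×10¹⁴ / 2.243×10⁷) = √(1.777×10⁷) = 4215 m/s.
That is 4.215 km/s.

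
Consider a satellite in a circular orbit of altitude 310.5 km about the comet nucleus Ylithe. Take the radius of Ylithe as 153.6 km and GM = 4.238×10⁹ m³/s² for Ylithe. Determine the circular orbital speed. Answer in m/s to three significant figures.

r = 153.6 + 310.5 = 464.10 km = 4.6410×10⁵ m.
For a circular orbit v = √(μ/r) = √(4.238×10⁹ / 4.641×10⁵) = √(9.132×10³) = 95.56 m/s.

v ≈ 95.6 m/s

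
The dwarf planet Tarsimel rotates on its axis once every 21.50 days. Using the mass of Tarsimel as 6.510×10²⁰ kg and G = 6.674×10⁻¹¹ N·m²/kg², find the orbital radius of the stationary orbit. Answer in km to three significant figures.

μ = GM = 6.674×10⁻¹¹ × 6.510×10²⁰ = 4.345×10¹⁰ m³/s².
T = 21.50 days = 1.858×10⁶ s.
A synchronous orbit has period T, so by Kepler's third law a = (μT²/4π²)^(1/3).
μT²/4π² = 4.345×10¹⁰ × (1.858×10⁶)² / 39.48 = 3.798×10²¹ m³.
a = 1.560×10⁷ m = 15602 km.

r_sync ≈ 15600 km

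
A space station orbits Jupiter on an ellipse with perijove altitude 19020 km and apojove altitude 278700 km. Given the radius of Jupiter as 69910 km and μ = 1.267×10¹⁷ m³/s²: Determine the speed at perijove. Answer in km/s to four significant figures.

v ≈ 47.65 km/s

r_p = 69910 + 19020 = 88930 km = 8.8930×10⁷ m.
r_a = 69910 + 278700 = 348610 km = 3.4861×10⁸ m.
Semi-major axis a = (r_p + r_a)/2 = 2.1877×10⁵ km = 2.188×10⁸ m.
Vis-viva: v² = μ(2/r − 1/a) = 1.267×10¹⁷ × (2.249×10⁻⁸ − 4.571×10⁻⁹) = 2.270×10⁹ m²/s².
v = 47650 m/s = 47.65 km/s.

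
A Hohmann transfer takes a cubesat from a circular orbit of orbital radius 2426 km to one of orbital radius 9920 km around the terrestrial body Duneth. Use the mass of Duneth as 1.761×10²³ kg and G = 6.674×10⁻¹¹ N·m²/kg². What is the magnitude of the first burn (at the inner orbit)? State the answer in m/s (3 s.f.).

Δv ≈ 589 m/s

μ = GM = 6.674×10⁻¹¹ × 1.761×10²³ = 1.175×10¹³ m³/s².
r₁ = 2426 km = 2.426×10⁶ m.
r₂ = 9920 km = 9.920×10⁶ m.
Transfer ellipse a_t = (r₁ + r₂)/2 = 6.173×10⁶ m.
At r₁: circular v_c1 = √(μ/r₁) = 2201 m/s; transfer-periapsis v_p = √[μ(2/r₁ − 1/a_t)] = 2790 m/s.
Δv₁ = v_p − v_c1 = 589.2 m/s.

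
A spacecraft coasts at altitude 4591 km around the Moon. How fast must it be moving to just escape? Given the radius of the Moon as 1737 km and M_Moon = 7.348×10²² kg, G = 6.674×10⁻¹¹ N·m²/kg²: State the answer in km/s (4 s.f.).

μ = GM = 6.674×10⁻¹¹ × 7.348×10²² = 4.904×10¹² m³/s².
r = 1737 + 4591 = 6328.0 km = 6.3280×10⁶ m.
Escape speed v_esc = √(2μ/r) = √(2 × 4.904×10¹² / 6.328×10⁶) = √(1.550×10⁶) = 1245 m/s.
= 1.245 km/s.

v_esc ≈ 1.245 km/s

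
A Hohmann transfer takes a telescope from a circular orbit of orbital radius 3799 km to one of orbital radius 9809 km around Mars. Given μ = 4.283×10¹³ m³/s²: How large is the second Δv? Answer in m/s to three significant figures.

r₁ = 3799 km = 3.799×10⁶ m.
r₂ = 9809 km = 9.809×10⁶ m.
Transfer ellipse a_t = (r₁ + r₂)/2 = 6.804×10⁶ m.
At r₁: circular v_c1 = √(μ/r₁) = 3358 m/s; transfer-periapsis v_p = √[μ(2/r₁ − 1/a_t)] = 4032 m/s.
At r₂: circular v_c2 = √(μ/r₂) = 2090 m/s; transfer-apoapsis v_a = √[μ(2/r₂ − 1/a_t)] = 1561 m/s.
Δv₂ = v_c2 − v_a = 528.2 m/s.

Δv ≈ 528 m/s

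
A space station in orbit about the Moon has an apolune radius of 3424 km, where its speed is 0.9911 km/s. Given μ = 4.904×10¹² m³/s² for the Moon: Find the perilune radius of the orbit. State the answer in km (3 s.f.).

r_a = 3.424×10⁶ m.
Specific energy ε = v²/2 − μ/r = -9.411×10⁵ J/kg, so a = −μ/(2ε) = 2.605×10⁶ m.
The apsides satisfy r_p + r_a = 2a, so the perilune radius is 2a − r_a = 1.787×10⁶ m = 1786.9 km.

perilune radius ≈ 1790 km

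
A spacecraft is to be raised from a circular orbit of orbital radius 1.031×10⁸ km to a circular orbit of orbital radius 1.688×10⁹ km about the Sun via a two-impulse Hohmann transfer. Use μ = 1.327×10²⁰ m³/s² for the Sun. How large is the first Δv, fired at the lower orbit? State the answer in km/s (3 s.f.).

Δv ≈ 13.4 km/s

r₁ = 1.031×10⁸ km = 1.031×10¹¹ m.
r₂ = 1.688×10⁹ km = 1.688×10¹² m.
Transfer ellipse a_t = (r₁ + r₂)/2 = 8.956×10¹¹ m.
At r₁: circular v_c1 = √(μ/r₁) = 35880 m/s; transfer-perihelion v_p = √[μ(2/r₁ − 1/a_t)] = 49250 m/s.
Δv₁ = v_p − v_c1 = 13380 m/s.
= 13.38 km/s.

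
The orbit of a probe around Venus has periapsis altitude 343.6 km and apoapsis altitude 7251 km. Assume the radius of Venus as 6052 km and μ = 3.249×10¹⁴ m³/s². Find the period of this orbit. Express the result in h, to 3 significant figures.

T ≈ 2.99 h

r_p = 6052 + 343.6 = 6395.6 km = 6.3956×10⁶ m.
r_a = 6052 + 7251 = 13303 km = 1.3303×10⁷ m.
Semi-major axis a = (r_p + r_a)/2 = (6395.6 + 13303)/2 = 9849.3 km = 9.849×10⁶ m.
By Kepler's third law T = 2π√(a³/μ) = 2π × 1.715×10³ = 1.077×10⁴ s.
= 2.993 h.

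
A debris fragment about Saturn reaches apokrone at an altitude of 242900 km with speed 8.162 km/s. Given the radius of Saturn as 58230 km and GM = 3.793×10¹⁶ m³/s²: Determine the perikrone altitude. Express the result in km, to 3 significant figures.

r_a = 58230 + 242900 = 3.0113×10⁵ km = 3.011×10⁸ m.
Specific energy ε = v²/2 − μ/r = -9.265×10⁷ J/kg, so a = −μ/(2ε) = 2.047×10⁸ m.
The apsides satisfy r_p + r_a = 2a, so the perikrone radius is 2a − r_a = 1.083×10⁸ m = 1.0826×10⁵ km.
Perikrone altitude = 1.0826×10⁵ − 58230 = 50031 km.

perikrone altitude ≈ 50000 km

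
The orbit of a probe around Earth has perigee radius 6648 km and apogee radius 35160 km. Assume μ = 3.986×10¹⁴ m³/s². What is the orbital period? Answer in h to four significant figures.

Semi-major axis a = (r_p + r_a)/2 = (6648.0 + 35160)/2 = 20904 km = 2.090×10⁷ m.
By Kepler's third law T = 2π√(a³/μ) = 2π × 4.787×10³ = 3.008×10⁴ s.
= 8.355 h.

T ≈ 8.355 h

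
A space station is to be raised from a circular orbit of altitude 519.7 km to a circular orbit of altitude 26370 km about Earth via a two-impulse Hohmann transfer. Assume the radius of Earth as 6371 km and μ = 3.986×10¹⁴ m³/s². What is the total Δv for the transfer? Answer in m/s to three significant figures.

r₁ = 6371 + 519.7 = 6890.7 km = 6.8907×10⁶ m.
r₂ = 6371 + 26370 = 32741 km = 3.2741×10⁷ m.
Transfer ellipse a_t = (r₁ + r₂)/2 = 1.982×10⁷ m.
At r₁: circular v_c1 = √(μ/r₁) = 7606 m/s; transfer-perigee v_p = √[μ(2/r₁ − 1/a_t)] = 9776 m/s.
Δv₁ = v_p − v_c1 = 2171 m/s.
At r₂: circular v_c2 = √(μ/r₂) = 3489 m/s; transfer-apogee v_a = √[μ(2/r₂ − 1/a_t)] = 2058 m/s.
Δv₂ = v_c2 − v_a = 1432 m/s.
Total Δv = Δv₁ + Δv₂ = 3602 m/s.

Δv_total ≈ 3600 m/s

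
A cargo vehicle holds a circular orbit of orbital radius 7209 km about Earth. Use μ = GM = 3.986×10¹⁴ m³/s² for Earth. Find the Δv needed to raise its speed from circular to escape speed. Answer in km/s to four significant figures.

r = 7209 km = 7.209×10⁶ m.
Circular speed v_c = √(μ/r) = 7436 m/s.
Escape speed v_esc = √(2μ/r) = √2 × v_c = 10520 m/s.
Δv = v_esc − v_c = 3080 m/s = 3.080 km/s.

Δv ≈ 3.080 km/s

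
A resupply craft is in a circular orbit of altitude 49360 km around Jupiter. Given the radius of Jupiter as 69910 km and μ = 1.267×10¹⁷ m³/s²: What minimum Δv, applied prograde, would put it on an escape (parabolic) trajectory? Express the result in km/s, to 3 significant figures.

r = 69910 + 49360 = 119270 km = 1.1927×10⁸ m.
Circular speed v_c = √(μ/r) = 32590 m/s.
Escape speed v_esc = √(2μ/r) = √2 × v_c = 46090 m/s.
Δv = v_esc − v_c = 13500 m/s = 13.50 km/s.

Δv ≈ 13.5 km/s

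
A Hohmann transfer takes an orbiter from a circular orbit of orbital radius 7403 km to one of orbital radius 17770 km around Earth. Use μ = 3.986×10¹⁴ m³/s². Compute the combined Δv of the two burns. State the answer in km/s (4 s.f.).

Δv_total ≈ 2.485 km/s

r₁ = 7403 km = 7.403×10⁶ m.
r₂ = 17770 km = 1.777×10⁷ m.
Transfer ellipse a_t = (r₁ + r₂)/2 = 1.259×10⁷ m.
At r₁: circular v_c1 = √(μ/r₁) = 7338 m/s; transfer-perigee v_p = √[μ(2/r₁ − 1/a_t)] = 8719 m/s.
Δv₁ = v_p − v_c1 = 1381 m/s.
At r₂: circular v_c2 = √(μ/r₂) = 4736 m/s; transfer-apogee v_a = √[μ(2/r₂ − 1/a_t)] = 3632 m/s.
Δv₂ = v_c2 − v_a = 1104 m/s.
Total Δv = Δv₁ + Δv₂ = 2485 m/s = 2.485 km/s.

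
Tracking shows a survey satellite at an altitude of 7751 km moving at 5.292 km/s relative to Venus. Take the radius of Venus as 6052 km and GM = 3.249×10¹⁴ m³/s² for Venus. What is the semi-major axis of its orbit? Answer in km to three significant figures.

r = 6052 + 7751 = 13803 km = 1.380×10⁷ m.
Specific orbital energy ε = v²/2 − μ/r = (5292)²/2 − 3.249×10¹⁴/1.380×10⁷ = -9.536×10⁶ J/kg.
Since ε = −μ/(2a), a = −μ/(2ε) = 1.704×10⁷ m = 17036 km.

a ≈ 17000 km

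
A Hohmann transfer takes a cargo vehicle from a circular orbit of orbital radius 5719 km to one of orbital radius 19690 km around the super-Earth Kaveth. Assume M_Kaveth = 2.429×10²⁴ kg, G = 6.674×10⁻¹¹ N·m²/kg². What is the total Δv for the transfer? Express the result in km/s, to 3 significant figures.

μ = GM = 6.674×10⁻¹¹ × 2.429×10²⁴ = 1.621×10¹⁴ m³/s².
r₁ = 5719 km = 5.719×10⁶ m.
r₂ = 19690 km = 1.969×10⁷ m.
Transfer ellipse a_t = (r₁ + r₂)/2 = 1.270×10⁷ m.
At r₁: circular v_c1 = √(μ/r₁) = 5324 m/s; transfer-periapsis v_p = √[μ(2/r₁ − 1/a_t)] = 6628 m/s.
Δv₁ = v_p − v_c1 = 1304 m/s.
At r₂: circular v_c2 = √(μ/r₂) = 2869 m/s; transfer-apoapsis v_a = √[μ(2/r₂ − 1/a_t)] = 1925 m/s.
Δv₂ = v_c2 − v_a = 944.2 m/s.
Total Δv = Δv₁ + Δv₂ = 2248 m/s = 2.248 km/s.

Δv_total ≈ 2.25 km/s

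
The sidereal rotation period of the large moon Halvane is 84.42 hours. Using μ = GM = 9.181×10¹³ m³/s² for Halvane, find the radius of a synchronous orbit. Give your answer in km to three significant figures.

T = 84.42 hours = 3.039×10⁵ s.
A synchronous orbit has period T, so by Kepler's third law a = (μT²/4π²)^(1/3).
μT²/4π² = 9.181×10¹³ × (3.039×10⁵)² / 39.48 = 2.148×10²³ m³.
a = 5.989×10⁷ m = 59888 km.

r_sync ≈ 59900 km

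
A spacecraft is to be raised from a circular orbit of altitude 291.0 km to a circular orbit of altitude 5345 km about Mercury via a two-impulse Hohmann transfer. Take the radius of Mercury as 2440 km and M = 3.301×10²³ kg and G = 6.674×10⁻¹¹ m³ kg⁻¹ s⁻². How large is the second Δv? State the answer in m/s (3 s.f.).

Δv ≈ 470 m/s

μ = GM = 6.674×10⁻¹¹ × 3.301×10²³ = 2.203×10¹³ m³/s².
r₁ = 2440 + 291.0 = 2731.0 km = 2.7310×10⁶ m.
r₂ = 2440 + 5345 = 7785.0 km = 7.7850×10⁶ m.
Transfer ellipse a_t = (r₁ + r₂)/2 = 5.258×10⁶ m.
At r₁: circular v_c1 = √(μ/r₁) = 2840 m/s; transfer-periherm v_p = √[μ(2/r₁ − 1/a_t)] = 3456 m/s.
At r₂: circular v_c2 = √(μ/r₂) = 1682 m/s; transfer-apoherm v_a = √[μ(2/r₂ − 1/a_t)] = 1212 m/s.
Δv₂ = v_c2 − v_a = 469.9 m/s.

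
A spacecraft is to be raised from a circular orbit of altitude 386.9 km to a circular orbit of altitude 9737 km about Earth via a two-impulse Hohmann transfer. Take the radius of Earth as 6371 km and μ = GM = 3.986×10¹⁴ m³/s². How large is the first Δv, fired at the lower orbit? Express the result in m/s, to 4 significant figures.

Δv ≈ 1436 m/s

r₁ = 6371 + 386.9 = 6757.9 km = 6.7579×10⁶ m.
r₂ = 6371 + 9737 = 16108 km = 1.6108×10⁷ m.
Transfer ellipse a_t = (r₁ + r₂)/2 = 1.143×10⁷ m.
At r₁: circular v_c1 = √(μ/r₁) = 7680 m/s; transfer-perigee v_p = √[μ(2/r₁ − 1/a_t)] = 9116 m/s.
Δv₁ = v_p − v_c1 = 1436 m/s.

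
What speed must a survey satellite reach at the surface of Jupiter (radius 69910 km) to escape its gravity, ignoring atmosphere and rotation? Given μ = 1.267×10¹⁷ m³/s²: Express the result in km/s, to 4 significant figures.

v_esc ≈ 60.21 km/s

r = R = 6.991×10⁷ m.
Escape speed v_esc = √(2μ/r) = √(2 × 1.267×10¹⁷ / 6.991×10⁷) = √(3.625×10⁹) = 60210 m/s.
= 60.21 km/s.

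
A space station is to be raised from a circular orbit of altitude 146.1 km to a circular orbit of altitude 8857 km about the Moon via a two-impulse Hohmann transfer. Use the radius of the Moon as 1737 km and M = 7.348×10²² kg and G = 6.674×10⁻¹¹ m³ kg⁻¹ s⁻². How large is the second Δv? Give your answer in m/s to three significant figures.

Δv ≈ 307 m/s

μ = GM = 6.674×10⁻¹¹ × 7.348×10²² = 4.904×10¹² m³/s².
r₁ = 1737 + 146.1 = 1883.1 km = 1.8831×10⁶ m.
r₂ = 1737 + 8857 = 10594 km = 1.0594×10⁷ m.
Transfer ellipse a_t = (r₁ + r₂)/2 = 6.239×10⁶ m.
At r₁: circular v_c1 = √(μ/r₁) = 1614 m/s; transfer-perilune v_p = √[μ(2/r₁ − 1/a_t)] = 2103 m/s.
At r₂: circular v_c2 = √(μ/r₂) = 680.4 m/s; transfer-apolune v_a = √[μ(2/r₂ − 1/a_t)] = 373.8 m/s.
Δv₂ = v_c2 − v_a = 306.6 m/s.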